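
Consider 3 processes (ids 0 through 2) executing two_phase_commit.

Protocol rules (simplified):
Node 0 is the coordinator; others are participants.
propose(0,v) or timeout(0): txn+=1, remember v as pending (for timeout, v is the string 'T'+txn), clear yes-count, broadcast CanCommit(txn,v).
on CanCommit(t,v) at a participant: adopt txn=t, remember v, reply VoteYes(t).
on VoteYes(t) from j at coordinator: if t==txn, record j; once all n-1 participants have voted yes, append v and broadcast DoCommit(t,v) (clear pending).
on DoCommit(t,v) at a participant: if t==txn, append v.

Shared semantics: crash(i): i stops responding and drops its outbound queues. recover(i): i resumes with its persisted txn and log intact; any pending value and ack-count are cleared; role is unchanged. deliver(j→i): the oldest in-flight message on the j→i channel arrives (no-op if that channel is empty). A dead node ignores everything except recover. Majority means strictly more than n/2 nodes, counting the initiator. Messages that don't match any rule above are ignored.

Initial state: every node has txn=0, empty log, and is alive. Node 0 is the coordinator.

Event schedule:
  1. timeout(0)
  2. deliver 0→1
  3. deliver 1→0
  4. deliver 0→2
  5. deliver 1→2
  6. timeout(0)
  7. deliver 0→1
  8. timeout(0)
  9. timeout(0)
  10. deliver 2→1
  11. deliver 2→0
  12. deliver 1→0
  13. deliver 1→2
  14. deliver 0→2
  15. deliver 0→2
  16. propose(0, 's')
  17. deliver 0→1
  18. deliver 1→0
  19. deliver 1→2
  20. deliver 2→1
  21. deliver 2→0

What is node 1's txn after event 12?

[1] timeout(0) → N0(coor t1 [-])
[2] deliver 0→1 → N1(part t1 [-])
[3] deliver 1→0 → ∅
[4] deliver 0→2 → N2(part t1 [-])
[5] deliver 1→2 → ∅
[6] timeout(0) → N0(coor t2 [-])
[7] deliver 0→1 → N1(part t2 [-])
[8] timeout(0) → N0(coor t3 [-])
[9] timeout(0) → N0(coor t4 [-])
[10] deliver 2→1 → ∅
[11] deliver 2→0 → ∅
[12] deliver 1→0 → ∅

2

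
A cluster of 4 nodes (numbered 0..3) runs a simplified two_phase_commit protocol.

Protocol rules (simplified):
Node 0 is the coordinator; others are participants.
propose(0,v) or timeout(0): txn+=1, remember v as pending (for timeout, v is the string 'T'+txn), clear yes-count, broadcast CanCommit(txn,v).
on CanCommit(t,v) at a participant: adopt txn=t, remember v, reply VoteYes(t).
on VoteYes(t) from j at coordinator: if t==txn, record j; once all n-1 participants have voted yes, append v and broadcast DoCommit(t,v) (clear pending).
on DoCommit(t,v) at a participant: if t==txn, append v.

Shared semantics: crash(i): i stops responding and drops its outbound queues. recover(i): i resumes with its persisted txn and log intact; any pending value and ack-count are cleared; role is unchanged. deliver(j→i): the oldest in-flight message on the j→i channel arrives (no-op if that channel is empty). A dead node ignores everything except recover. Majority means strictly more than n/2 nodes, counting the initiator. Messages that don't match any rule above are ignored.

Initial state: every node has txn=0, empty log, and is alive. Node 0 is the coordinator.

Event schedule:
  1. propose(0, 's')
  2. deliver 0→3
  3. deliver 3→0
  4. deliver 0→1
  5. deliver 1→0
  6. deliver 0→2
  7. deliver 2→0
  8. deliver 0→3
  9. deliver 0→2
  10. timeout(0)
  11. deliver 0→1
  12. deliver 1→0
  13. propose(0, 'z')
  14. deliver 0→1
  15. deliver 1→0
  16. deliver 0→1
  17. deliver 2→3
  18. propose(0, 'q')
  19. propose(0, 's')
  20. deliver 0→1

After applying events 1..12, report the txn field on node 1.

1. propose(0,'s'):  <0:coor t1 ->
2. deliver 0→3:  <3:part t1 ->
3. deliver 3→0:  nop
4. deliver 0→1:  <1:part t1 ->
5. deliver 1→0:  nop
6. deliver 0→2:  <2:part t1 ->
7. deliver 2→0:  <0:coor t1 s>
8. deliver 0→3:  <3:part t1 s>
9. deliver 0→2:  <2:part t1 s>
10. timeout(0):  <0:coor t2 s>
11. deliver 0→1:  <1:part t1 s>
12. deliver 1→0:  nop

1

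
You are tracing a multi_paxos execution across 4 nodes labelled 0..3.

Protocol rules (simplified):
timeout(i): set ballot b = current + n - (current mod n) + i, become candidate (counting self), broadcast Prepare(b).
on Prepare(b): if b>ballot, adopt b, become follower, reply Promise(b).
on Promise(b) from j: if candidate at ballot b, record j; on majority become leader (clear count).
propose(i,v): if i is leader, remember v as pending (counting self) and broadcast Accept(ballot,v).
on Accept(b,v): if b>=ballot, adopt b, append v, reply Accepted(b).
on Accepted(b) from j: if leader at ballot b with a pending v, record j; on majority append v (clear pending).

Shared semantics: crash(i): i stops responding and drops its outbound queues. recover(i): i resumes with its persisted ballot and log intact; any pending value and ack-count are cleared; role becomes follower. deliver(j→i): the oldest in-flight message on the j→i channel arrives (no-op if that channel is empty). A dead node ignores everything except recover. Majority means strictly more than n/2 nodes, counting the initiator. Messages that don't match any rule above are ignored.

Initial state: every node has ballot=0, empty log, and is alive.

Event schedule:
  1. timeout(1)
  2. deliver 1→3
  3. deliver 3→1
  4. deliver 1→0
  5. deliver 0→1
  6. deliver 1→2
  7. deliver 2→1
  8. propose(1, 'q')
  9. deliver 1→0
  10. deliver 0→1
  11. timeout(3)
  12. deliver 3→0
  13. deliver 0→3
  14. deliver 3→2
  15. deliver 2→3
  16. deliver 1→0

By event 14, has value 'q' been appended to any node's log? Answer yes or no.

e1 timeout(1): 1[cand,b=5,-]
e2 deliver 1→3: 3[foll,b=5,-]
e3 deliver 3→1: ·
e4 deliver 1→0: 0[foll,b=5,-]
e5 deliver 0→1: 1[lead,b=5,-]
e6 deliver 1→2: 2[foll,b=5,-]
e7 deliver 2→1: ·
e8 propose(1,'q'): ·
e9 deliver 1→0: 0[foll,b=5,q]
e10 deliver 0→1: ·
e11 timeout(3): 3[cand,b=11,-]
e12 deliver 3→0: 0[foll,b=11,q]
e13 deliver 0→3: ·
e14 deliver 3→2: 2[foll,b=11,-]

yes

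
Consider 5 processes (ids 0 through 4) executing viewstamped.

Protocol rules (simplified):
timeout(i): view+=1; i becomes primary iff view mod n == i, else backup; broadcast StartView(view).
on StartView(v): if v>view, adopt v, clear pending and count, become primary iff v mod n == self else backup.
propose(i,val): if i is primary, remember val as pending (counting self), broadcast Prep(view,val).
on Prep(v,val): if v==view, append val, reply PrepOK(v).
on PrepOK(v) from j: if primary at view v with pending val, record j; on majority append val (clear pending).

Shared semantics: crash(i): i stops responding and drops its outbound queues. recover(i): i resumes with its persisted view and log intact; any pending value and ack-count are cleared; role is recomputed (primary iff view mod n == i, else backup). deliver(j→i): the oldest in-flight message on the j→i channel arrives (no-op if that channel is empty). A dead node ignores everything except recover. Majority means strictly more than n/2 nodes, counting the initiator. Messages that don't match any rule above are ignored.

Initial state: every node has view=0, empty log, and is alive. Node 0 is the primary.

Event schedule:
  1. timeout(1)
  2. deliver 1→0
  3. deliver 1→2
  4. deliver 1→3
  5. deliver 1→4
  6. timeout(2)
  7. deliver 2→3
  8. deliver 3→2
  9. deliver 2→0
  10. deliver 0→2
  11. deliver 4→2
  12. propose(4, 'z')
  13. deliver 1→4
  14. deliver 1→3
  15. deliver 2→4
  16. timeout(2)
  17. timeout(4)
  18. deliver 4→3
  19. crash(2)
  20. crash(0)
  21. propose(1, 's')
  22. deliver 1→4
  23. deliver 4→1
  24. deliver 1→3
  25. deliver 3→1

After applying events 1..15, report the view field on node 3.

2

e1 timeout(1): 1[prim,v=1,-]
e2 deliver 1→0: 0[back,v=1,-]
e3 deliver 1→2: 2[back,v=1,-]
e4 deliver 1→3: 3[back,v=1,-]
e5 deliver 1→4: 4[back,v=1,-]
e6 timeout(2): 2[prim,v=2,-]
e7 deliver 2→3: 3[back,v=2,-]
e8 deliver 3→2: ·
e9 deliver 2→0: 0[back,v=2,-]
e10 deliver 0→2: ·
e11 deliver 4→2: ·
e12 propose(4,'z'): ·
e13 deliver 1→4: ·
e14 deliver 1→3: ·
e15 deliver 2→4: 4[back,v=2,-]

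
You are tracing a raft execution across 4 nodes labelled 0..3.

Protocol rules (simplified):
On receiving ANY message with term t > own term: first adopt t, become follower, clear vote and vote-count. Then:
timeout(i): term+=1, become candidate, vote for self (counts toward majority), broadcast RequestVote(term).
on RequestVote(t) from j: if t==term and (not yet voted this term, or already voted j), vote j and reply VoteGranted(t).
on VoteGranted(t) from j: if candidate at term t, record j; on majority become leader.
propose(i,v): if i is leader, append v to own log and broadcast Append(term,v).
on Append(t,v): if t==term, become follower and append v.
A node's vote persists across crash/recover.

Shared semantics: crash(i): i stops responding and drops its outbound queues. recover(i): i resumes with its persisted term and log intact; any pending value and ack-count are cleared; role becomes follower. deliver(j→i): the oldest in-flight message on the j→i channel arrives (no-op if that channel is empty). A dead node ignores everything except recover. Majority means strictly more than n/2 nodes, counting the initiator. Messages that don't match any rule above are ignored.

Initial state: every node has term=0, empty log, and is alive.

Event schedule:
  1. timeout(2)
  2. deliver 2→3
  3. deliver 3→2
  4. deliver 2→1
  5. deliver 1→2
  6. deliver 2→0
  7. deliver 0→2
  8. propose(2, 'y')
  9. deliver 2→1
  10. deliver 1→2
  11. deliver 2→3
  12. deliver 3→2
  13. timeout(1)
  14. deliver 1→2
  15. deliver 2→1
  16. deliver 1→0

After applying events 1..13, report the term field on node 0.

after 1 — timeout(2): n2:cand/t1/[-]
after 2 — deliver 2→3: n3:foll/t1/[-]
after 3 — deliver 3→2: ·
after 4 — deliver 2→1: n1:foll/t1/[-]
after 5 — deliver 1→2: n2:lead/t1/[-]
after 6 — deliver 2→0: n0:foll/t1/[-]
after 7 — deliver 0→2: ·
after 8 — propose(2,'y'): n2:lead/t1/[y]
after 9 — deliver 2→1: n1:foll/t1/[y]
after 10 — deliver 1→2: ·
after 11 — deliver 2→3: n3:foll/t1/[y]
after 12 — deliver 3→2: ·
after 13 — timeout(1): n1:cand/t2/[y]

1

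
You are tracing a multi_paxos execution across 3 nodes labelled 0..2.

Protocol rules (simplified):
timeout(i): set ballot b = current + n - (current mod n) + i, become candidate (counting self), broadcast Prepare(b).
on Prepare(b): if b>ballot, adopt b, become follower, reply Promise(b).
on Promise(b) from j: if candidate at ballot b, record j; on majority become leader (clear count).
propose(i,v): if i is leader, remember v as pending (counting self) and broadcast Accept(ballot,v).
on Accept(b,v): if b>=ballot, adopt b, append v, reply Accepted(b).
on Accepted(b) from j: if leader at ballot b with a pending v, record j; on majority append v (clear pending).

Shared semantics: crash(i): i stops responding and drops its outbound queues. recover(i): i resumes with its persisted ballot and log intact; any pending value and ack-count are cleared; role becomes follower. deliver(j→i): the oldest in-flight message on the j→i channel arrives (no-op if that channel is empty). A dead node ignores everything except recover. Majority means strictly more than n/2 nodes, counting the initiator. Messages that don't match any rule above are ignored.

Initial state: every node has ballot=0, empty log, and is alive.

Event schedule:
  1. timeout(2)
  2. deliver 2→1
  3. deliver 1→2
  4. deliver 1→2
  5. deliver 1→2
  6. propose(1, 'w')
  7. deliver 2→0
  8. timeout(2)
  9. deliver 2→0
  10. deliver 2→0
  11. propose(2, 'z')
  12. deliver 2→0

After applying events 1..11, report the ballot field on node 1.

5

[1] timeout(2) → N2(cand b5 [-])
[2] deliver 2→1 → N1(foll b5 [-])
[3] deliver 1→2 → N2(lead b5 [-])
[4] deliver 1→2 → ∅
[5] deliver 1→2 → ∅
[6] propose(1,'w') → ∅
[7] deliver 2→0 → N0(foll b5 [-])
[8] timeout(2) → N2(cand b8 [-])
[9] deliver 2→0 → N0(foll b8 [-])
[10] deliver 2→0 → ∅
[11] propose(2,'z') → ∅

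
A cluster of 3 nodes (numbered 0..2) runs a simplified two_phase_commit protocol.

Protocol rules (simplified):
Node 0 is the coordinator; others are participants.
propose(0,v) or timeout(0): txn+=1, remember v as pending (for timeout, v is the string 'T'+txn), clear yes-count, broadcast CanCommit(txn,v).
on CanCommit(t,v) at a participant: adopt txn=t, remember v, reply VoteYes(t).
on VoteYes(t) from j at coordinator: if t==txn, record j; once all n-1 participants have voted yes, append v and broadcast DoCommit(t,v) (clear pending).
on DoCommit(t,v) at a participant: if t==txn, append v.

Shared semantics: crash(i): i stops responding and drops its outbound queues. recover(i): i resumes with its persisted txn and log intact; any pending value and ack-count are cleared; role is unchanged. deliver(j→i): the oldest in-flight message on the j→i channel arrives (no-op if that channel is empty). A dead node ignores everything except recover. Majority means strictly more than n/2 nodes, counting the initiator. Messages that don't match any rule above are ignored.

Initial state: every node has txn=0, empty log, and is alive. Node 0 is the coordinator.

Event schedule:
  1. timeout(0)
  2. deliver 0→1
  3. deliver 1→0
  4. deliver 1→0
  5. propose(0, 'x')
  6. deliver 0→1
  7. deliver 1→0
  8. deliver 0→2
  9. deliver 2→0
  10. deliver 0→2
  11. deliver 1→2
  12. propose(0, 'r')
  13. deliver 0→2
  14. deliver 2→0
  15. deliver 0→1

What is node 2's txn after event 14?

3

after 1 — timeout(0): n0:coor/t1/[-]
after 2 — deliver 0→1: n1:part/t1/[-]
after 3 — deliver 1→0: ·
after 4 — deliver 1→0: ·
after 5 — propose(0,'x'): n0:coor/t2/[-]
after 6 — deliver 0→1: n1:part/t2/[-]
after 7 — deliver 1→0: ·
after 8 — deliver 0→2: n2:part/t1/[-]
after 9 — deliver 2→0: ·
after 10 — deliver 0→2: n2:part/t2/[-]
after 11 — deliver 1→2: ·
after 12 — propose(0,'r'): n0:coor/t3/[-]
after 13 — deliver 0→2: n2:part/t3/[-]
after 14 — deliver 2→0: ·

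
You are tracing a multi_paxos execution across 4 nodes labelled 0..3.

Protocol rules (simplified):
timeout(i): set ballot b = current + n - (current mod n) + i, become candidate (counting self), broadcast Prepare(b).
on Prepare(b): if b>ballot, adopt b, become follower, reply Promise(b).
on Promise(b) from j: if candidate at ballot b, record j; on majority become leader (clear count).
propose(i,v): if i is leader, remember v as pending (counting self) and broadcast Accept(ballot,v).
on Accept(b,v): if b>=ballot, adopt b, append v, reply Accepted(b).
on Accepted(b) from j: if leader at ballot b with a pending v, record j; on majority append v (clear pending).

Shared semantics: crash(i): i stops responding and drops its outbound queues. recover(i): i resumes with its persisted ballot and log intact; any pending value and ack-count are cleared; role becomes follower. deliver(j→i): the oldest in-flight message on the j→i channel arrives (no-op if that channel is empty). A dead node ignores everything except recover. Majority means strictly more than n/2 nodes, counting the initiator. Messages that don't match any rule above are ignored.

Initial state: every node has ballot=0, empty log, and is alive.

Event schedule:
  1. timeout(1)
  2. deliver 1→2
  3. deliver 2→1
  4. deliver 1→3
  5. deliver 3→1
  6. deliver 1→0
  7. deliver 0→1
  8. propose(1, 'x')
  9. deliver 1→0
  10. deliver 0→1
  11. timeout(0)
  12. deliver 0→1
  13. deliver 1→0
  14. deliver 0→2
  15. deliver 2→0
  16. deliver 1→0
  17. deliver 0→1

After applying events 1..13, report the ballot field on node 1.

8

after 1 — timeout(1): n1:cand/b5/[-]
after 2 — deliver 1→2: n2:foll/b5/[-]
after 3 — deliver 2→1: ·
after 4 — deliver 1→3: n3:foll/b5/[-]
after 5 — deliver 3→1: n1:lead/b5/[-]
after 6 — deliver 1→0: n0:foll/b5/[-]
after 7 — deliver 0→1: ·
after 8 — propose(1,'x'): ·
after 9 — deliver 1→0: n0:foll/b5/[x]
after 10 — deliver 0→1: ·
after 11 — timeout(0): n0:cand/b8/[x]
after 12 — deliver 0→1: n1:foll/b8/[-]
after 13 — deliver 1→0: ·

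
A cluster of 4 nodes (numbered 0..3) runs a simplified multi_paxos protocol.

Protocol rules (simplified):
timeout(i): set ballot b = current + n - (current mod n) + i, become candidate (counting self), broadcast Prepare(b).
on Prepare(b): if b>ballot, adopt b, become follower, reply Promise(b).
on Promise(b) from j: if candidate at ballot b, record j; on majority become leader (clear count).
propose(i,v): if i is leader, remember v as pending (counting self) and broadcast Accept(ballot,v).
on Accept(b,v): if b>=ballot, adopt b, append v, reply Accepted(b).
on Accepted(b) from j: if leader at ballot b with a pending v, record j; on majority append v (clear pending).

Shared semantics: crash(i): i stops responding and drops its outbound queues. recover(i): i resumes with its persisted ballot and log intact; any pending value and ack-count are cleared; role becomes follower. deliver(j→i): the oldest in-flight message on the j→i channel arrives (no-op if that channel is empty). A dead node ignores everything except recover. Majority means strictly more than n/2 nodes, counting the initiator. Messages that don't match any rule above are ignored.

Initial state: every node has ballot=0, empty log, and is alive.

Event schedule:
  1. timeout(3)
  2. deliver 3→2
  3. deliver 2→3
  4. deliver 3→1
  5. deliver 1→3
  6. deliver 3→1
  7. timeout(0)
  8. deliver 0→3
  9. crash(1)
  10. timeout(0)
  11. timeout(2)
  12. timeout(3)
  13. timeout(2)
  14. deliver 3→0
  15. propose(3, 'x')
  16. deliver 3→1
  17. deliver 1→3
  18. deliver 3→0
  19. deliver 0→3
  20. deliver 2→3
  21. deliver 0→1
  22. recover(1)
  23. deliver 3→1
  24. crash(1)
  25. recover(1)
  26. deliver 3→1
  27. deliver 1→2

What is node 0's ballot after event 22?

e1 timeout(3): 3[cand,b=7,-]
e2 deliver 3→2: 2[foll,b=7,-]
e3 deliver 2→3: ·
e4 deliver 3→1: 1[foll,b=7,-]
e5 deliver 1→3: 3[lead,b=7,-]
e6 deliver 3→1: ·
e7 timeout(0): 0[cand,b=4,-]
e8 deliver 0→3: ·
e9 crash(1): 1[✗foll,b=7,-]
e10 timeout(0): 0[cand,b=8,-]
e11 timeout(2): 2[cand,b=10,-]
e12 timeout(3): 3[cand,b=11,-]
e13 timeout(2): 2[cand,b=14,-]
e14 deliver 3→0: ·
e15 propose(3,'x'): ·
e16 deliver 3→1: ·
e17 deliver 1→3: ·
e18 deliver 3→0: 0[foll,b=11,-]
e19 deliver 0→3: ·
e20 deliver 2→3: ·
e21 deliver 0→1: ·
e22 recover(1): 1[foll,b=7,-]

11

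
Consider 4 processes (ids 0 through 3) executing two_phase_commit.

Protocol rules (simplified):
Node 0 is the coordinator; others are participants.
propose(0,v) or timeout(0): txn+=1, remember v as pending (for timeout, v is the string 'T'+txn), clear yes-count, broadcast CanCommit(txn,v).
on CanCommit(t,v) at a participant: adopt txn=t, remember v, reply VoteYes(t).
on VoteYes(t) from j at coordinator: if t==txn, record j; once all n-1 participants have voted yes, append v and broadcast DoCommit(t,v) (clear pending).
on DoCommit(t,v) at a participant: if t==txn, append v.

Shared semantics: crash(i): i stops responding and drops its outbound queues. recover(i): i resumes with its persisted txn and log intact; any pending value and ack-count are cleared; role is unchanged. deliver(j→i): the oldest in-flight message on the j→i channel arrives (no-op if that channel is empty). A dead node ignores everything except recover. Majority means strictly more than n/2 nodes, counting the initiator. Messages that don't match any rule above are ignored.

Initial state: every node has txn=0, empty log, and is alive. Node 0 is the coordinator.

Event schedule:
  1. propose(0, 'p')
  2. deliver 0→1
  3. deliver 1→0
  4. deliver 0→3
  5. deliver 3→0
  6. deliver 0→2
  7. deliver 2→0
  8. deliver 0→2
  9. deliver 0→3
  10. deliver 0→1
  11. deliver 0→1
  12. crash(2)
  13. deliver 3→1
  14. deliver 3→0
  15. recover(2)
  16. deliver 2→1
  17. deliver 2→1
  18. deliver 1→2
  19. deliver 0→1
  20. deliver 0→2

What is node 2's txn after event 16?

1. propose(0,'p'):  <0:coor t1 ->
2. deliver 0→1:  <1:part t1 ->
3. deliver 1→0:  nop
4. deliver 0→3:  <3:part t1 ->
5. deliver 3→0:  nop
6. deliver 0→2:  <2:part t1 ->
7. deliver 2→0:  <0:coor t1 p>
8. deliver 0→2:  <2:part t1 p>
9. deliver 0→3:  <3:part t1 p>
10. deliver 0→1:  <1:part t1 p>
11. deliver 0→1:  nop
12. crash(2):  <2:✗part t1 p>
13. deliver 3→1:  nop
14. deliver 3→0:  nop
15. recover(2):  <2:part t1 p>
16. deliver 2→1:  nop

1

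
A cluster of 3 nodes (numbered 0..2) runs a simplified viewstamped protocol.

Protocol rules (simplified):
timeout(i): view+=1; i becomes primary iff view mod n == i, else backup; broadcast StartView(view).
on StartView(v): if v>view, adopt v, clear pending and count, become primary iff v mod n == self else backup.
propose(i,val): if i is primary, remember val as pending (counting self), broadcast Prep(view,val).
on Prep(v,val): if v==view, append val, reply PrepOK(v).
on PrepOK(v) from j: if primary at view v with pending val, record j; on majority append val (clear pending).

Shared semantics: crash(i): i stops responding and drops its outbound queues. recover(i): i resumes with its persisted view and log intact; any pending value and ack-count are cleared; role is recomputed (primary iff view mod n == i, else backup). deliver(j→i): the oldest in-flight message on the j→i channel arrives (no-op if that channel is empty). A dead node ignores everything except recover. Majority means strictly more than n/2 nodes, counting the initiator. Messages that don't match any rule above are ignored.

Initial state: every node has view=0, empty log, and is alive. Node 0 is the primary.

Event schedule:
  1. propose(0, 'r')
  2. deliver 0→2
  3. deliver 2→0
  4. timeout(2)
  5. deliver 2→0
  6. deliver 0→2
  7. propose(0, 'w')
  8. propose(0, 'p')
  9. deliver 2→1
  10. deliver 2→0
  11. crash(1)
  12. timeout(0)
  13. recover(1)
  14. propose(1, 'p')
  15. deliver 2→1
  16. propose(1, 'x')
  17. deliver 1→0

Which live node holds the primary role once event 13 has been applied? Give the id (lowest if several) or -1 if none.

after 1 — propose(0,'r'): ·
after 2 — deliver 0→2: n2:back/v0/[r]
after 3 — deliver 2→0: n0:prim/v0/[r]
after 4 — timeout(2): n2:back/v1/[r]
after 5 — deliver 2→0: n0:back/v1/[r]
after 6 — deliver 0→2: ·
after 7 — propose(0,'w'): ·
after 8 — propose(0,'p'): ·
after 9 — deliver 2→1: n1:prim/v1/[-]
after 10 — deliver 2→0: ·
after 11 — crash(1): n1:✗prim/v1/[-]
after 12 — timeout(0): n0:back/v2/[r]
after 13 — recover(1): n1:prim/v1/[-]

1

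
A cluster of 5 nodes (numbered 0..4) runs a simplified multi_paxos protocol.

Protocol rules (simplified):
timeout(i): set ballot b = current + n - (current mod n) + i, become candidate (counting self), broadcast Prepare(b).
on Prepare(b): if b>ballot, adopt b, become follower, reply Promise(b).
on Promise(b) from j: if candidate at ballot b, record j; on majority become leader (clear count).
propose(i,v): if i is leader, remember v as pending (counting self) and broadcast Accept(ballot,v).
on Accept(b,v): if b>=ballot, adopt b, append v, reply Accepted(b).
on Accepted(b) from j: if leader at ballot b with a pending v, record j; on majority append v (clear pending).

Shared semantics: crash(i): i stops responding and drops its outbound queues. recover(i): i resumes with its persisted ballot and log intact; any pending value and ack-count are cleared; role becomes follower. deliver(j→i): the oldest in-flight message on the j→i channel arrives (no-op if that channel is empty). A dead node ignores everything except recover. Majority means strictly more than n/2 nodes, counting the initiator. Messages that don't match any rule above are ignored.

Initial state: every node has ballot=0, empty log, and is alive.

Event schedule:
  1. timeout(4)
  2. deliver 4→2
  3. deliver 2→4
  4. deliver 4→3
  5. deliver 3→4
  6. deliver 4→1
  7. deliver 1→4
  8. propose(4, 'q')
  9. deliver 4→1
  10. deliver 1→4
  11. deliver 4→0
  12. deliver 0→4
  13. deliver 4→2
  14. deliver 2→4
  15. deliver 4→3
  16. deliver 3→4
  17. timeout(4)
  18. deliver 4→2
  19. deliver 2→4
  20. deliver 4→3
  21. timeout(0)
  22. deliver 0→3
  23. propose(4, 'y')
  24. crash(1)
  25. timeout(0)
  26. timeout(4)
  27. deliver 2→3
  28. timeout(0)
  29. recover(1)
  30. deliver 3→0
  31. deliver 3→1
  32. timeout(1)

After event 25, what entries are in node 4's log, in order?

q

[1] timeout(4) → N4(cand b9 [-])
[2] deliver 4→2 → N2(foll b9 [-])
[3] deliver 2→4 → ∅
[4] deliver 4→3 → N3(foll b9 [-])
[5] deliver 3→4 → N4(lead b9 [-])
[6] deliver 4→1 → N1(foll b9 [-])
[7] deliver 1→4 → ∅
[8] propose(4,'q') → ∅
[9] deliver 4→1 → N1(foll b9 [q])
[10] deliver 1→4 → ∅
[11] deliver 4→0 → N0(foll b9 [-])
[12] deliver 0→4 → ∅
[13] deliver 4→2 → N2(foll b9 [q])
[14] deliver 2→4 → N4(lead b9 [q])
[15] deliver 4→3 → N3(foll b9 [q])
[16] deliver 3→4 → ∅
[17] timeout(4) → N4(cand b14 [q])
[18] deliver 4→2 → N2(foll b14 [q])
[19] deliver 2→4 → ∅
[20] deliver 4→3 → N3(foll b14 [q])
[21] timeout(0) → N0(cand b10 [-])
[22] deliver 0→3 → ∅
[23] propose(4,'y') → ∅
[24] crash(1) → N1(✗foll b9 [q])
[25] timeout(0) → N0(cand b15 [-])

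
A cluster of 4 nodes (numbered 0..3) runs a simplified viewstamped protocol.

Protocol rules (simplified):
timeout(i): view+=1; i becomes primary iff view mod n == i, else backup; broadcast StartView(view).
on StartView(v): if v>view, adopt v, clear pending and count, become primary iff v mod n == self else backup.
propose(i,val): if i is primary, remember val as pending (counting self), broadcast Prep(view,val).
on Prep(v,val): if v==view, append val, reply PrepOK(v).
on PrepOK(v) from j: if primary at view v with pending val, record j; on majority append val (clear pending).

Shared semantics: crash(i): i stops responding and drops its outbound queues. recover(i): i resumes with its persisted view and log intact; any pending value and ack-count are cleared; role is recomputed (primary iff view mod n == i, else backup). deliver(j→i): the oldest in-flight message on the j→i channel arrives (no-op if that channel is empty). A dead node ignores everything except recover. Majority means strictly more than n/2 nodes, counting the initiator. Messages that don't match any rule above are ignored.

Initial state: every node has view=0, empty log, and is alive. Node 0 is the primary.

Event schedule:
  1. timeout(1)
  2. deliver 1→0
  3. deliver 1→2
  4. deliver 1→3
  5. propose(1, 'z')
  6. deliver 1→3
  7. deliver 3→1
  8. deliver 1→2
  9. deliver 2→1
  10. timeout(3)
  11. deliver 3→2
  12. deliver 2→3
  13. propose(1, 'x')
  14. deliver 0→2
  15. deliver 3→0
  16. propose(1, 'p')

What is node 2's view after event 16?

2

e1 timeout(1): 1[prim,v=1,-]
e2 deliver 1→0: 0[back,v=1,-]
e3 deliver 1→2: 2[back,v=1,-]
e4 deliver 1→3: 3[back,v=1,-]
e5 propose(1,'z'): ·
e6 deliver 1→3: 3[back,v=1,z]
e7 deliver 3→1: ·
e8 deliver 1→2: 2[back,v=1,z]
e9 deliver 2→1: 1[prim,v=1,z]
e10 timeout(3): 3[back,v=2,z]
e11 deliver 3→2: 2[prim,v=2,z]
e12 deliver 2→3: ·
e13 propose(1,'x'): ·
e14 deliver 0→2: ·
e15 deliver 3→0: 0[back,v=2,-]
e16 propose(1,'p'): ·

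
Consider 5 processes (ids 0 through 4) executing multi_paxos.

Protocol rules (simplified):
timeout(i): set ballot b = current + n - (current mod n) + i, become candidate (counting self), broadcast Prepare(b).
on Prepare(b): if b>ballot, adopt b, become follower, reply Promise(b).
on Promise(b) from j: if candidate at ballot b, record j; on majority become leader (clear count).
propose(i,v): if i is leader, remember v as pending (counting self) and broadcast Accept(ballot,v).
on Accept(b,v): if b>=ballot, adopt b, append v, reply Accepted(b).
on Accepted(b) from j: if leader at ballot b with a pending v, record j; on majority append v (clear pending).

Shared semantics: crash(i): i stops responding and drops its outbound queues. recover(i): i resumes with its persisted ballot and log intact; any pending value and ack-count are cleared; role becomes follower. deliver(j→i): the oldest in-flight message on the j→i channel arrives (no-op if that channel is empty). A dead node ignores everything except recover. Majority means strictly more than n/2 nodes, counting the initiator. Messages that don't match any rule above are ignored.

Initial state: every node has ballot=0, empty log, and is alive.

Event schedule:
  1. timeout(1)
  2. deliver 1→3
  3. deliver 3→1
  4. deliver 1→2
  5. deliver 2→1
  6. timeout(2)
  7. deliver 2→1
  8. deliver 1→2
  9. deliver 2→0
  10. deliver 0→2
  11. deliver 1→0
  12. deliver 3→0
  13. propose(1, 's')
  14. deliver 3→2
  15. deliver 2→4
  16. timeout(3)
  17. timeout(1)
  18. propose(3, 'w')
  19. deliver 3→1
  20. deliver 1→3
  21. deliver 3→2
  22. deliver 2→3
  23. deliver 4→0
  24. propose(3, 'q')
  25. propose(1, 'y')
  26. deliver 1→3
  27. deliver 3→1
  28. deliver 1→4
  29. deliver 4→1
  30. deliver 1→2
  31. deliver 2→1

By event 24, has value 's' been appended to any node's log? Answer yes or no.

e1 timeout(1): 1[cand,b=6,-]
e2 deliver 1→3: 3[foll,b=6,-]
e3 deliver 3→1: ·
e4 deliver 1→2: 2[foll,b=6,-]
e5 deliver 2→1: 1[lead,b=6,-]
e6 timeout(2): 2[cand,b=12,-]
e7 deliver 2→1: 1[foll,b=12,-]
e8 deliver 1→2: ·
e9 deliver 2→0: 0[foll,b=12,-]
e10 deliver 0→2: 2[lead,b=12,-]
e11 deliver 1→0: ·
e12 deliver 3→0: ·
e13 propose(1,'s'): ·
e14 deliver 3→2: ·
e15 deliver 2→4: 4[foll,b=12,-]
e16 timeout(3): 3[cand,b=13,-]
e17 timeout(1): 1[cand,b=16,-]
e18 propose(3,'w'): ·
e19 deliver 3→1: ·
e20 deliver 1→3: 3[foll,b=16,-]
e21 deliver 3→2: 2[foll,b=13,-]
e22 deliver 2→3: ·
e23 deliver 4→0: ·
e24 propose(3,'q'): ·

no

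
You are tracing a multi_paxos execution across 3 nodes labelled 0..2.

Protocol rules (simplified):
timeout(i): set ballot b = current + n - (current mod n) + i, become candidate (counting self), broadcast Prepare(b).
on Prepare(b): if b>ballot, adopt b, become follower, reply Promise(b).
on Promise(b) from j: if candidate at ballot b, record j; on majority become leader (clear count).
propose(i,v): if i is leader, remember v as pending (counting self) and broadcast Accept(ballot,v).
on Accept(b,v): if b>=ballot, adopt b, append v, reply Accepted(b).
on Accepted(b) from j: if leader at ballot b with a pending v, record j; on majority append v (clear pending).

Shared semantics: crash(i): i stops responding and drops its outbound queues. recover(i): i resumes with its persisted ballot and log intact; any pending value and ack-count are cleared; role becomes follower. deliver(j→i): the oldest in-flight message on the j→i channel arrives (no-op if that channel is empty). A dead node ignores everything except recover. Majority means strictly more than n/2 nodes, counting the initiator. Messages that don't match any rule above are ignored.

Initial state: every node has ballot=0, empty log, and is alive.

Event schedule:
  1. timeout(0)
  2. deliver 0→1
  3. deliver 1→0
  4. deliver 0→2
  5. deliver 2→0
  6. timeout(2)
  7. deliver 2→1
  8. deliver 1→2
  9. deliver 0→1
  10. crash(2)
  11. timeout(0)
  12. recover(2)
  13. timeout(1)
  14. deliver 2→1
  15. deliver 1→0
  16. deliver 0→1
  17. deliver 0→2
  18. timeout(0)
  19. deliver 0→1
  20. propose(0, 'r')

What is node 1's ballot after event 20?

[1] timeout(0) → N0(cand b3 [-])
[2] deliver 0→1 → N1(foll b3 [-])
[3] deliver 1→0 → N0(lead b3 [-])
[4] deliver 0→2 → N2(foll b3 [-])
[5] deliver 2→0 → ∅
[6] timeout(2) → N2(cand b8 [-])
[7] deliver 2→1 → N1(foll b8 [-])
[8] deliver 1→2 → N2(lead b8 [-])
[9] deliver 0→1 → ∅
[10] crash(2) → N2(✗lead b8 [-])
[11] timeout(0) → N0(cand b6 [-])
[12] recover(2) → N2(foll b8 [-])
[13] timeout(1) → N1(cand b10 [-])
[14] deliver 2→1 → ∅
[15] deliver 1→0 → N0(foll b10 [-])
[16] deliver 0→1 → ∅
[17] deliver 0→2 → ∅
[18] timeout(0) → N0(cand b12 [-])
[19] deliver 0→1 → N1(lead b10 [-])
[20] propose(0,'r') → ∅

10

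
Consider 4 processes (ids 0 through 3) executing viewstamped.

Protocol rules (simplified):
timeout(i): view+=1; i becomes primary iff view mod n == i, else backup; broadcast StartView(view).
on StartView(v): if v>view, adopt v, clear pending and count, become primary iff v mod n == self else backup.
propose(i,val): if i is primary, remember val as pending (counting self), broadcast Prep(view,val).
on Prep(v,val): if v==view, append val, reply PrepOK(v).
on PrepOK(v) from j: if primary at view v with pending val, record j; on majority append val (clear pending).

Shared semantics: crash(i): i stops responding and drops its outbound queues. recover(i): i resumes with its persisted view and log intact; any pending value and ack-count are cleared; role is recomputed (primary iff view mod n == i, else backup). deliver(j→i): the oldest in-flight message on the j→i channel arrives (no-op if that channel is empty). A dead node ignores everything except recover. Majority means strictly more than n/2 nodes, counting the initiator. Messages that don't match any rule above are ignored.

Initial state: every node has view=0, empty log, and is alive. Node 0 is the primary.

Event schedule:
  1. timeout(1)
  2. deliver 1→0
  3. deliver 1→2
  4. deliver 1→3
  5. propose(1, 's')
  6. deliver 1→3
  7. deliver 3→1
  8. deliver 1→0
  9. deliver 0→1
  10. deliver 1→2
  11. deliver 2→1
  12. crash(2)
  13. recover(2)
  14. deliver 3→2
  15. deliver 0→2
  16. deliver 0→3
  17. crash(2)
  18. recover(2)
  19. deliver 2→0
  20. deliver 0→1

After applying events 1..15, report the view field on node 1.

1

e1 timeout(1): 1[prim,v=1,-]
e2 deliver 1→0: 0[back,v=1,-]
e3 deliver 1→2: 2[back,v=1,-]
e4 deliver 1→3: 3[back,v=1,-]
e5 propose(1,'s'): ·
e6 deliver 1→3: 3[back,v=1,s]
e7 deliver 3→1: ·
e8 deliver 1→0: 0[back,v=1,s]
e9 deliver 0→1: 1[prim,v=1,s]
e10 deliver 1→2: 2[back,v=1,s]
e11 deliver 2→1: ·
e12 crash(2): 2[✗back,v=1,s]
e13 recover(2): 2[back,v=1,s]
e14 deliver 3→2: ·
e15 deliver 0→2: ·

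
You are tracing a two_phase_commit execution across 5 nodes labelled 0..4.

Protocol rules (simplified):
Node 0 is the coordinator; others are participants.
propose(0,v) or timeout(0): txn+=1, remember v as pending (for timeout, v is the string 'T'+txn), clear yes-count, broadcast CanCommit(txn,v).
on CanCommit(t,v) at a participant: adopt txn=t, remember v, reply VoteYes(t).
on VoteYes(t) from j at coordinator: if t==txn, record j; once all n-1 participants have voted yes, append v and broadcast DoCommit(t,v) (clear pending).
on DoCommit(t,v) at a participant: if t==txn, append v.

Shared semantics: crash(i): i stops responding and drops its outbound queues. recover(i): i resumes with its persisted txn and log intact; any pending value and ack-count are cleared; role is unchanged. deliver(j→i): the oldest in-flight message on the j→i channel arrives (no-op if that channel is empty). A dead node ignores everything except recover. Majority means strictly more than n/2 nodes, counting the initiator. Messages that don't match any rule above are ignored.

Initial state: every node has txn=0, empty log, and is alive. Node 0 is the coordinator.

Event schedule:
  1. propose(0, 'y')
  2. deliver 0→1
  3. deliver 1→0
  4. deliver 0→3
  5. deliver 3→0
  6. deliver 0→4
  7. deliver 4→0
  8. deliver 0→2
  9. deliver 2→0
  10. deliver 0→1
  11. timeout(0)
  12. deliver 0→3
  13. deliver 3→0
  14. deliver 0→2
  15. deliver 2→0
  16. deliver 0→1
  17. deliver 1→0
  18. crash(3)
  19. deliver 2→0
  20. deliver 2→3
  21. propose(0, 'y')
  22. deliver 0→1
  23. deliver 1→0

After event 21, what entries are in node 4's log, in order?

empty

[1] propose(0,'y') → N0(coor t1 [-])
[2] deliver 0→1 → N1(part t1 [-])
[3] deliver 1→0 → ∅
[4] deliver 0→3 → N3(part t1 [-])
[5] deliver 3→0 → ∅
[6] deliver 0→4 → N4(part t1 [-])
[7] deliver 4→0 → ∅
[8] deliver 0→2 → N2(part t1 [-])
[9] deliver 2→0 → N0(coor t1 [y])
[10] deliver 0→1 → N1(part t1 [y])
[11] timeout(0) → N0(coor t2 [y])
[12] deliver 0→3 → N3(part t1 [y])
[13] deliver 3→0 → ∅
[14] deliver 0→2 → N2(part t1 [y])
[15] deliver 2→0 → ∅
[16] deliver 0→1 → N1(part t2 [y])
[17] deliver 1→0 → ∅
[18] crash(3) → N3(✗part t1 [y])
[19] deliver 2→0 → ∅
[20] deliver 2→3 → ∅
[21] propose(0,'y') → N0(coor t3 [y])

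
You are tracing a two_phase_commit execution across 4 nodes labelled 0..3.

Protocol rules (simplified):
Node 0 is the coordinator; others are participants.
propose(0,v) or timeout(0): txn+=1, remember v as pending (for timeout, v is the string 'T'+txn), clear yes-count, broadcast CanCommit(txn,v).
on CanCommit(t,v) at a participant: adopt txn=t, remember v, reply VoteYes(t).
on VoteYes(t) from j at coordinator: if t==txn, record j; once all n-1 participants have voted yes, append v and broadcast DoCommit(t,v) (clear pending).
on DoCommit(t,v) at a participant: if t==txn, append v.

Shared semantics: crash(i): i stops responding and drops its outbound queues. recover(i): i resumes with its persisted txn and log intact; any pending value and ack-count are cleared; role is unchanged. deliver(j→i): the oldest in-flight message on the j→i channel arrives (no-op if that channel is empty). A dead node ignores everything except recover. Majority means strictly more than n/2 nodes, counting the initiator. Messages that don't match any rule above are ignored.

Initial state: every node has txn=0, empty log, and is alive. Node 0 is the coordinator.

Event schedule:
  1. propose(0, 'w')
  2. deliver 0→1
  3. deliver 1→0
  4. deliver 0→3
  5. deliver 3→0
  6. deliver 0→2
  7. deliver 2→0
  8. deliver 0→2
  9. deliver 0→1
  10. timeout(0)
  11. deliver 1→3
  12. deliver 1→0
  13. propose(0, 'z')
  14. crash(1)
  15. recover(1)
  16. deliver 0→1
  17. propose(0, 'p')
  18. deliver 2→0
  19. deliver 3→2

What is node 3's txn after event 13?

1

after 1 — propose(0,'w'): n0:coor/t1/[-]
after 2 — deliver 0→1: n1:part/t1/[-]
after 3 — deliver 1→0: ·
after 4 — deliver 0→3: n3:part/t1/[-]
after 5 — deliver 3→0: ·
after 6 — deliver 0→2: n2:part/t1/[-]
after 7 — deliver 2→0: n0:coor/t1/[w]
after 8 — deliver 0→2: n2:part/t1/[w]
after 9 — deliver 0→1: n1:part/t1/[w]
after 10 — timeout(0): n0:coor/t2/[w]
after 11 — deliver 1→3: ·
after 12 — deliver 1→0: ·
after 13 — propose(0,'z'): n0:coor/t3/[w]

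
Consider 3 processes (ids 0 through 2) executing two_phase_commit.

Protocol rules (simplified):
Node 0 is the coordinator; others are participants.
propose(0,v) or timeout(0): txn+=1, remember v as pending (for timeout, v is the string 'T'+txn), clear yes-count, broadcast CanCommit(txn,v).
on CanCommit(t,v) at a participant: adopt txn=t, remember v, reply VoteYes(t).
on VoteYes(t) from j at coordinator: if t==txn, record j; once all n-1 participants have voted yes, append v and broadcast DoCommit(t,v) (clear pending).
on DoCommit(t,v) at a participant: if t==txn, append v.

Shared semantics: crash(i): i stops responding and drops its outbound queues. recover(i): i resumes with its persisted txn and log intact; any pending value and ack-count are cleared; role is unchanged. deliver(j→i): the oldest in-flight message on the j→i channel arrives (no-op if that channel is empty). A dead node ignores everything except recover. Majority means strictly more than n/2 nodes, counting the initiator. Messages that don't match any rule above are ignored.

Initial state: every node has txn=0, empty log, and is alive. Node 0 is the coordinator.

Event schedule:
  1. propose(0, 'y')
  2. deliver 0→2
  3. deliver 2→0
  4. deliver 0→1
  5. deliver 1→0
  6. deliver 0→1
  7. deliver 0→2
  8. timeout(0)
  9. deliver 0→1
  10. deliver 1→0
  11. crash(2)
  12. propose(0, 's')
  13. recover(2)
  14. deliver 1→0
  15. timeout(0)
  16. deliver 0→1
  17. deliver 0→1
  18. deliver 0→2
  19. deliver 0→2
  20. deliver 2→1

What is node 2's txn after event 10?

1

1. propose(0,'y'):  <0:coor t1 ->
2. deliver 0→2:  <2:part t1 ->
3. deliver 2→0:  nop
4. deliver 0→1:  <1:part t1 ->
5. deliver 1→0:  <0:coor t1 y>
6. deliver 0→1:  <1:part t1 y>
7. deliver 0→2:  <2:part t1 y>
8. timeout(0):  <0:coor t2 y>
9. deliver 0→1:  <1:part t2 y>
10. deliver 1→0:  nop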